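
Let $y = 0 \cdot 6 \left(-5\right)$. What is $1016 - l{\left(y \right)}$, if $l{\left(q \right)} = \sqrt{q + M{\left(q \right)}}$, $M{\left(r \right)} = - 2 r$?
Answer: $1016$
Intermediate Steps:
$y = 0$ ($y = 0 \left(-5\right) = 0$)
$l{\left(q \right)} = \sqrt{- q}$ ($l{\left(q \right)} = \sqrt{q - 2 q} = \sqrt{- q}$)
$1016 - l{\left(y \right)} = 1016 - \sqrt{\left(-1\right) 0} = 1016 - \sqrt{0} = 1016 - 0 = 1016 + 0 = 1016$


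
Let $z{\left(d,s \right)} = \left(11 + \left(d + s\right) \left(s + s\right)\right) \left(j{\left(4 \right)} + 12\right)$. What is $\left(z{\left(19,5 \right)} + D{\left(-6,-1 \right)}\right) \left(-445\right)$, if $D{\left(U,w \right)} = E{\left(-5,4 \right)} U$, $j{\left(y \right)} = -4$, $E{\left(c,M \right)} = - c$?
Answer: $-880210$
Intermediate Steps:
$D{\left(U,w \right)} = 5 U$ ($D{\left(U,w \right)} = \left(-1\right) \left(-5\right) U = 5 U$)
$z{\left(d,s \right)} = 88 + 16 s \left(d + s\right)$ ($z{\left(d,s \right)} = \left(11 + \left(d + s\right) \left(s + s\right)\right) \left(-4 + 12\right) = \left(11 + \left(d + s\right) 2 s\right) 8 = \left(11 + 2 s \left(d + s\right)\right) 8 = 88 + 16 s \left(d + s\right)$)
$\left(z{\left(19,5 \right)} + D{\left(-6,-1 \right)}\right) \left(-445\right) = \left(\left(88 + 16 \cdot 5^{2} + 16 \cdot 19 \cdot 5\right) + 5 \left(-6\right)\right) \left(-445\right) = \left(\left(88 + 16 \cdot 25 + 1520\right) - 30\right) \left(-445\right) = \left(\left(88 + 400 + 1520\right) - 30\right) \left(-445\right) = \left(2008 - 30\right) \left(-445\right) = 1978 \left(-445\right) = -880210$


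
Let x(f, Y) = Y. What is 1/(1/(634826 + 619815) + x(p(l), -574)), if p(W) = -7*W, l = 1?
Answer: -1254641/720163933 ≈ -0.0017422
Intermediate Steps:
1/(1/(634826 + 619815) + x(p(l), -574)) = 1/(1/(634826 + 619815) - 574) = 1/(1/1254641 - 574) = 1/(-720163933/1254641) = -1254641/720163933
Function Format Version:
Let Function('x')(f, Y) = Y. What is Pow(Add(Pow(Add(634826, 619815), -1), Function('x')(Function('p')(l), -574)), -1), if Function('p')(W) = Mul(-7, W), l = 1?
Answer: Rational(-1254641, 720163933) ≈ -0.0017422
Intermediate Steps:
Pow(Add(Pow(Add(634826, 619815), -1), Function('x')(Function('p')(l), -574)), -1) = Pow(Add(Pow(Add(634826, 619815), -1), -574), -1) = Pow(Add(Pow(1254641, -1), -574), -1) = Pow(Add(Rational(1, 1254641), -574), -1) = Pow(Rational(-720163933, 1254641), -1) = Rational(-1254641, 720163933)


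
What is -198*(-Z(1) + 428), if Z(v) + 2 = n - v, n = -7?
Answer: -86724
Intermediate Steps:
Z(v) = -9 - v (Z(v) = -2 + (-7 - v) = -9 - v)
-198*(-Z(1) + 428) = -198*(-(-9 - 1*1) + 428) = -198*(-(-9 - 1) + 428) = -198*(-1*(-10) + 428) = -198*(10 + 428) = -198*438 = -86724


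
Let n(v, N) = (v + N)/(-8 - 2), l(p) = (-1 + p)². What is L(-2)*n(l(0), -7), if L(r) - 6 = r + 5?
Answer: 27/5 ≈ 5.4000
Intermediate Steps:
L(r) = 11 + r (L(r) = 6 + (r + 5) = 6 + (5 + r) = 11 + r)
n(v, N) = -N/10 - v/10 (n(v, N) = (N + v)/(-10) = (N + v)*(-⅒) = -N/10 - v/10)
L(-2)*n(l(0), -7) = (11 - 2)*(-⅒*(-7) - (-1 + 0)²/10) = 9*(7/10 - ⅒*(-1)²) = 9*(7/10 - ⅒*1) = 9*(7/10 - ⅒) = 9*(⅗) = 27/5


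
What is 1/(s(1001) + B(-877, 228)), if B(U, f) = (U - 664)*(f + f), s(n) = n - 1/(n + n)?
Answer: -2002/1404793391 ≈ -1.4251e-6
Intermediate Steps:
s(n) = n - 1/(2*n)
B(U, f) = 2*f*(-664 + U) (B(U, f) = (-664 + U)*(2*f) = 2*f*(-664 + U))
1/(s(1001) + B(-877, 228)) = 1/((1001 - ½/1001) + 2*228*(-664 - 877)) = 1/((1001 - ½*1/1001) + 2*228*(-1541)) = 1/((1001 - 1/2002) - 702696) = 1/(2004001/2002 - 702696) = 1/(-1404793391/2002) = -2002/1404793391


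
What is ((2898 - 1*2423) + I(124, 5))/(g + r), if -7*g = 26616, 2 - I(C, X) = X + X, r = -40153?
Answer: -3269/307687 ≈ -0.010624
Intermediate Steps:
I(C, X) = 2 - 2*X (I(C, X) = 2 - (X + X) = 2 - 2*X)
g = -26616/7 (g = -⅐*26616 = -26616/7 ≈ -3802.3)
((2898 - 1*2423) + I(124, 5))/(g + r) = ((2898 - 1*2423) + (2 - 2*5))/(-26616/7 - 40153) = ((2898 - 2423) + (2 - 10))/(-307687/7) = (475 - 8)*(-7/307687) = 467*(-7/307687) = -3269/307687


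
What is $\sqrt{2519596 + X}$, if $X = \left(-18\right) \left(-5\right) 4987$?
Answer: $\sqrt{2968426} \approx 1722.9$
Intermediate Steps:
$X = 448830$ ($X = 90 \cdot 4987 = 448830$)
$\sqrt{2519596 + X} = \sqrt{2519596 + 448830} = \sqrt{2968426}$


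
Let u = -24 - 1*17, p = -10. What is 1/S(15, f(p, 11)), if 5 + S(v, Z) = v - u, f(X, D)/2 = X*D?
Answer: 1/51 ≈ 0.019608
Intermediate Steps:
f(X, D) = 2*D*X (f(X, D) = 2*(X*D) = 2*(D*X) = 2*D*X)
u = -41 (u = -24 - 17 = -41)
S(v, Z) = 36 + v (S(v, Z) = -5 + (v - 1*(-41)) = -5 + (v + 41) = -5 + (41 + v) = 36 + v)
1/S(15, f(p, 11)) = 1/(36 + 15) = 1/51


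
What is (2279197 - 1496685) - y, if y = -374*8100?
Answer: 3811912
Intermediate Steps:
y = -3029400
(2279197 - 1496685) - y = (2279197 - 1496685) - 1*(-3029400) = 782512 + 3029400 = 3811912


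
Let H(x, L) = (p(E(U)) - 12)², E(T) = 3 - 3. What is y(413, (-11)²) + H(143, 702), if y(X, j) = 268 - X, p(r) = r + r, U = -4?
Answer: -1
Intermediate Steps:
E(T) = 0
p(r) = 2*r
H(x, L) = 144 (H(x, L) = (2*0 - 12)² = (0 - 12)² = (-12)² = 144)
y(413, (-11)²) + H(143, 702) = (268 - 1*413) + 144 = (268 - 413) + 144 = -145 + 144 = -1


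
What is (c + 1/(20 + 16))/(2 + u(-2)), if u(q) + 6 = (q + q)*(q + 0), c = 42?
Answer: 1513/144 ≈ 10.507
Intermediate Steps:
u(q) = -6 + 2*q² (u(q) = -6 + (q + q)*(q + 0) = -6 + (2*q)*q = -6 + 2*q²)
(c + 1/(20 + 16))/(2 + u(-2)) = (42 + 1/(20 + 16))/(2 + (-6 + 2*(-2)²)) = (42 + 1/36)/(2 + (-6 + 2*4)) = (42 + 1/36)/(2 + (-6 + 8)) = 1513/(36*(2 + 2)) = (1513/36)/4 = (1513/36)*(¼) = 1513/144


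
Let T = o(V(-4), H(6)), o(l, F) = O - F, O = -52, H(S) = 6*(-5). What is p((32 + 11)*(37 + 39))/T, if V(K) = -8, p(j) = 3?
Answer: -3/22 ≈ -0.13636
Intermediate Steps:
H(S) = -30
o(l, F) = -52 - F
T = -22 (T = -52 - 1*(-30) = -52 + 30 = -22)
p((32 + 11)*(37 + 39))/T = 3/(-22) = 3*(-1/22) = -3/22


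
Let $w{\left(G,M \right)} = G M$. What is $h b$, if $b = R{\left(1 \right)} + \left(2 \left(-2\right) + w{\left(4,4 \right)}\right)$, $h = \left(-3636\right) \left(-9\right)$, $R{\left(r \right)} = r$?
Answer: $425412$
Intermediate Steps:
$h = 32724$
$b = 13$ ($b = 1 + \left(2 \left(-2\right) + 4 \cdot 4\right) = 1 + \left(-4 + 16\right) = 1 + 12 = 13$)
$h b = 32724 \cdot 13 = 425412$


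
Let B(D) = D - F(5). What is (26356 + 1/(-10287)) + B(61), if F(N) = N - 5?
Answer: 271751678/10287 ≈ 26417.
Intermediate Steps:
F(N) = -5 + N
B(D) = D (B(D) = D - (-5 + 5) = D - 1*0 = D + 0 = D)
(26356 + 1/(-10287)) + B(61) = (26356 + 1/(-10287)) + 61 = (26356 - 1/10287) + 61 = 271124171/10287 + 61 = 271751678/10287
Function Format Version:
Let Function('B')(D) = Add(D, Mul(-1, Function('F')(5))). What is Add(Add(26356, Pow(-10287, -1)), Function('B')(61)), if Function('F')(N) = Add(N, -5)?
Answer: Rational(271751678, 10287) ≈ 26417.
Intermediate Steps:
Function('F')(N) = Add(-5, N)
Function('B')(D) = D (Function('B')(D) = Add(D, Mul(-1, Add(-5, 5))) = Add(D, Mul(-1, 0)) = Add(D, 0) = D)
Add(Add(26356, Pow(-10287, -1)), Function('B')(61)) = Add(Add(26356, Pow(-10287, -1)), 61) = Add(Add(26356, Rational(-1, 10287)), 61) = Add(Rational(271124171, 10287), 61) = Rational(271751678, 10287)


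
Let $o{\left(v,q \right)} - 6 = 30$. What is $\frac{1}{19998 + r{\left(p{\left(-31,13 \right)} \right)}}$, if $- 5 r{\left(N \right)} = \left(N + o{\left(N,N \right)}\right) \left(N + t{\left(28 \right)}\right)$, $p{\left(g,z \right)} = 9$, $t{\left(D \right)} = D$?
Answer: $\frac{1}{19665} \approx 5.0852 \cdot 10^{-5}$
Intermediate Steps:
$o{\left(v,q \right)} = 36$ ($o{\left(v,q \right)} = 6 + 30 = 36$)
$r{\left(N \right)} = - \frac{\left(28 + N\right) \left(36 + N\right)}{5}$ ($r{\left(N \right)} = - \frac{\left(N + 36\right) \left(N + 28\right)}{5} = - \frac{\left(36 + N\right) \left(28 + N\right)}{5} = - \frac{\left(28 + N\right) \left(36 + N\right)}{5}$)
$\frac{1}{19998 + r{\left(p{\left(-31,13 \right)} \right)}} = \frac{1}{19998 - \left(\frac{1584}{5} + \frac{81}{5}\right)} = \frac{1}{19998 - 333} = \frac{1}{19665}$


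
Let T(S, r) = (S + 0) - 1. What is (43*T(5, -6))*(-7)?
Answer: -1204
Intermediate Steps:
T(S, r) = -1 + S (T(S, r) = S - 1 = -1 + S)
(43*T(5, -6))*(-7) = (43*(-1 + 5))*(-7) = (43*4)*(-7) = 172*(-7) = -1204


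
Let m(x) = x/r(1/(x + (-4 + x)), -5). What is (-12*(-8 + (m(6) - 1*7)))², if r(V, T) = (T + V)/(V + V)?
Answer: 5702544/169 ≈ 33743.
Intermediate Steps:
r(V, T) = (T + V)/(2*V) (r(V, T) = (T + V)/((2*V)) = (T + V)*(1/(2*V)) = (T + V)/(2*V))
m(x) = 2*x/((-5 + 1/(-4 + 2*x))*(-4 + 2*x)) (m(x) = x/(((-5 + 1/(x + (-4 + x)))/(2*(1/(x + (-4 + x)))))) = x/(((-5 + 1/(-4 + 2*x))/(2*(1/(-4 + 2*x))))) = x/(((-4 + 2*x)*(-5 + 1/(-4 + 2*x))/2)) = x/(((-5 + 1/(-4 + 2*x))*(-4 + 2*x)/2)) = x*(2/((-5 + 1/(-4 + 2*x))*(-4 + 2*x))) = 2*x/((-5 + 1/(-4 + 2*x))*(-4 + 2*x)))
(-12*(-8 + (m(6) - 1*7)))² = (-12*(-8 + (-2*6/(-21 + 10*6) - 1*7)))² = (-12*(-8 + (-2*6/(-21 + 60) - 7)))² = (-12*(-8 + (-2*6/39 - 7)))² = (-12*(-8 + (-2*6*1/39 - 7)))² = (-12*(-8 + (-4/13 - 7)))² = (-12*(-8 - 95/13))² = (-12*(-199/13))² = (2388/13)² = 5702544/169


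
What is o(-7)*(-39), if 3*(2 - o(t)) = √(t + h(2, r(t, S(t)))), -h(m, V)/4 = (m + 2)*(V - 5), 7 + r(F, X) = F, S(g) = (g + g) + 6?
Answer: -78 + 39*√33 ≈ 146.04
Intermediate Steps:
S(g) = 6 + 2*g (S(g) = 2*g + 6 = 6 + 2*g)
r(F, X) = -7 + F
h(m, V) = -4*(-5 + V)*(2 + m) (h(m, V) = -4*(m + 2)*(V - 5) = -4*(2 + m)*(-5 + V) = -4*(-5 + V)*(2 + m))
o(t) = 2 - √(192 - 15*t)/3 (o(t) = 2 - √(t + (40 - 8*(-7 + t) + 20*2 - 4*(-7 + t)*2))/3 = 2 - √(t + (40 + (56 - 8*t) + 40 + (56 - 8*t)))/3 = 2 - √(t + (192 - 16*t))/3 = 2 - √(192 - 15*t)/3)
o(-7)*(-39) = (2 - √(192 - 15*(-7))/3)*(-39) = (2 - √(192 + 105)/3)*(-39) = (2 - √33)*(-39) = -78 + 39*√33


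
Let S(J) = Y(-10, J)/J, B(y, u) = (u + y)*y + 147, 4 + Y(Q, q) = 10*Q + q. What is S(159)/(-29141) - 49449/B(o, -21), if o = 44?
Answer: -229117999876/5370132621 ≈ -42.665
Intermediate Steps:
Y(Q, q) = -4 + q + 10*Q (Y(Q, q) = -4 + (10*Q + q) = -4 + (q + 10*Q) = -4 + q + 10*Q)
B(y, u) = 147 + y*(u + y) (B(y, u) = y*(u + y) + 147 = 147 + y*(u + y))
S(J) = (-104 + J)/J (S(J) = (-4 + J + 10*(-10))/J = (-4 + J - 100)/J = (-104 + J)/J)
S(159)/(-29141) - 49449/B(o, -21) = ((-104 + 159)/159)/(-29141) - 49449/(147 + 44**2 - 21*44) = ((1/159)*55)*(-1/29141) - 49449/(147 + 1936 - 924) = (55/159)*(-1/29141) - 49449/1159 = -55/4633419 - 49449*1/1159 = -55/4633419 - 49449/1159 = -229117999876/5370132621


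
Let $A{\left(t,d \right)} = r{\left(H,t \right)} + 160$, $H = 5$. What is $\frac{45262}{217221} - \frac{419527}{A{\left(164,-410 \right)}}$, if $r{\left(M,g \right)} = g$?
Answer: $- \frac{497898413}{384588} \approx -1294.6$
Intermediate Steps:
$A{\left(t,d \right)} = 160 + t$ ($A{\left(t,d \right)} = t + 160 = 160 + t$)
$\frac{45262}{217221} - \frac{419527}{A{\left(164,-410 \right)}} = \frac{45262}{217221} - \frac{419527}{160 + 164} = 45262 \cdot \frac{1}{217221} - \frac{419527}{324} = \frac{742}{3561} - \frac{419527}{324} = - \frac{497898413}{384588}$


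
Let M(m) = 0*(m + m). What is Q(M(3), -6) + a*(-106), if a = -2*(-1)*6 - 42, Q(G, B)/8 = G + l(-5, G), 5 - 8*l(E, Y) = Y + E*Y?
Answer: 3185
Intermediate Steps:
l(E, Y) = 5/8 - Y/8 - E*Y/8 (l(E, Y) = 5/8 - (Y + E*Y)/8 = 5/8 + (-Y/8 - E*Y/8) = 5/8 - Y/8 - E*Y/8)
M(m) = 0 (M(m) = 0*(2*m) = 0)
Q(G, B) = 5 + 12*G (Q(G, B) = 8*(G + (5/8 - G/8 - ⅛*(-5)*G)) = 8*(G + (5/8 - G/8 + 5*G/8)) = 8*(G + (5/8 + G/2)) = 8*(5/8 + 3*G/2) = 5 + 12*G)
a = -30 (a = 2*6 - 42 = 12 - 42 = -30)
Q(M(3), -6) + a*(-106) = (5 + 12*0) - 30*(-106) = (5 + 0) + 3180 = 5 + 3180 = 3185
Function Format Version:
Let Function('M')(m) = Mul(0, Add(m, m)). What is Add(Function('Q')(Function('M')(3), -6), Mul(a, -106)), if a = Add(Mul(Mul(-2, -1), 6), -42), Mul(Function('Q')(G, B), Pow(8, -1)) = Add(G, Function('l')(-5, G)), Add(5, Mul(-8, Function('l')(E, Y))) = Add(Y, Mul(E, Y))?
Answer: 3185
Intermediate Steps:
Function('l')(E, Y) = Add(Rational(5, 8), Mul(Rational(-1, 8), Y), Mul(Rational(-1, 8), E, Y)) (Function('l')(E, Y) = Add(Rational(5, 8), Mul(Rational(-1, 8), Add(Y, Mul(E, Y)))) = Add(Rational(5, 8), Add(Mul(Rational(-1, 8), Y), Mul(Rational(-1, 8), E, Y))) = Add(Rational(5, 8), Mul(Rational(-1, 8), Y), Mul(Rational(-1, 8), E, Y)))
Function('M')(m) = 0 (Function('M')(m) = Mul(0, Mul(2, m)) = 0)
Function('Q')(G, B) = Add(5, Mul(12, G)) (Function('Q')(G, B) = Mul(8, Add(G, Add(Rational(5, 8), Mul(Rational(-1, 8), G), Mul(Rational(-1, 8), -5, G)))) = Mul(8, Add(G, Add(Rational(5, 8), Mul(Rational(-1, 8), G), Mul(Rational(5, 8), G)))) = Mul(8, Add(G, Add(Rational(5, 8), Mul(Rational(1, 2), G)))) = Mul(8, Add(Rational(5, 8), Mul(Rational(3, 2), G))) = Add(5, Mul(12, G)))
a = -30 (a = Add(Mul(2, 6), -42) = Add(12, -42) = -30)
Add(Function('Q')(Function('M')(3), -6), Mul(a, -106)) = Add(Add(5, Mul(12, 0)), Mul(-30, -106)) = Add(Add(5, 0), 3180) = Add(5, 3180) = 3185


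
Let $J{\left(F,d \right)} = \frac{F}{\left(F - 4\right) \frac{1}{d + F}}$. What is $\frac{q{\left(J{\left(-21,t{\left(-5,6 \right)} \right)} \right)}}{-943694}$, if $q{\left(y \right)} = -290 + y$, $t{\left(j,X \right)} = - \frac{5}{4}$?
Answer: $\frac{30869}{94369400} \approx 0.00032711$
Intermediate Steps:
$t{\left(j,X \right)} = - \frac{5}{4}$ ($t{\left(j,X \right)} = \left(-5\right) \frac{1}{4} = - \frac{5}{4}$)
$J{\left(F,d \right)} = \frac{F \left(F + d\right)}{-4 + F}$ ($J{\left(F,d \right)} = \frac{F}{\left(-4 + F\right) \frac{1}{F + d}} = \frac{F}{\frac{1}{F + d} \left(-4 + F\right)} = F \frac{F + d}{-4 + F} = \frac{F \left(F + d\right)}{-4 + F}$)
$\frac{q{\left(J{\left(-21,t{\left(-5,6 \right)} \right)} \right)}}{-943694} = \frac{-290 - \frac{21 \left(-21 - \frac{5}{4}\right)}{-4 - 21}}{-943694} = \left(-290 - 21 \frac{1}{-25} \left(- \frac{89}{4}\right)\right) \left(- \frac{1}{943694}\right) = \left(-290 - \left(- \frac{21}{25}\right) \left(- \frac{89}{4}\right)\right) \left(- \frac{1}{943694}\right) = \left(-290 - \frac{1869}{100}\right) \left(- \frac{1}{943694}\right) = \left(- \frac{30869}{100}\right) \left(- \frac{1}{943694}\right) = \frac{30869}{94369400}$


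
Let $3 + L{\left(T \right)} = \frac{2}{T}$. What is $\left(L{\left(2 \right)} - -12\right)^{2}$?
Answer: $100$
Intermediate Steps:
$L{\left(T \right)} = -3 + \frac{2}{T}$
$\left(L{\left(2 \right)} - -12\right)^{2} = \left(\left(-3 + \frac{2}{2}\right) - -12\right)^{2} = \left(\left(-3 + 2 \cdot \frac{1}{2}\right) + 12\right)^{2} = \left(\left(-3 + 1\right) + 12\right)^{2} = \left(-2 + 12\right)^{2} = 10^{2} = 100$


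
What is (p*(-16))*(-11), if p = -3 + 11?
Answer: 1408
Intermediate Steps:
p = 8
(p*(-16))*(-11) = (8*(-16))*(-11) = -128*(-11) = 1408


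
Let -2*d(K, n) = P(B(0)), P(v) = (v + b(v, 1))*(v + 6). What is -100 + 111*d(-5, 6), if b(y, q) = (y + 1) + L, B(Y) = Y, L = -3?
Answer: 566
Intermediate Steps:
b(y, q) = -2 + y (b(y, q) = (y + 1) - 3 = (1 + y) - 3 = -2 + y)
P(v) = (-2 + 2*v)*(6 + v) (P(v) = (v + (-2 + v))*(v + 6) = (-2 + 2*v)*(6 + v))
d(K, n) = 6 (d(K, n) = -(-12 + 2*0² + 10*0)/2 = -(-12 + 2*0 + 0)/2 = -(-12 + 0 + 0)/2 = -½*(-12) = 6)
-100 + 111*d(-5, 6) = -100 + 111*6 = -100 + 666 = 566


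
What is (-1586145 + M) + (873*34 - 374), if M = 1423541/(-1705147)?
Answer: -2654637363580/1705147 ≈ -1.5568e+6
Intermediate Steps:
M = -1423541/1705147 (M = 1423541*(-1/1705147) = -1423541/1705147 ≈ -0.83485)
(-1586145 + M) + (873*34 - 374) = (-1586145 - 1423541/1705147) + (873*34 - 374) = -2704611811856/1705147 + (29682 - 374) = -2704611811856/1705147 + 29308 = -2654637363580/1705147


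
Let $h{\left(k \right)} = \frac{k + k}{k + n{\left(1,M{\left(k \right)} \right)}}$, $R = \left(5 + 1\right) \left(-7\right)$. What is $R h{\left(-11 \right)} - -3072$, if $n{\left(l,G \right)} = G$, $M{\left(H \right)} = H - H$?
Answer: $2988$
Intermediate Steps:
$M{\left(H \right)} = 0$
$R = -42$ ($R = 6 \left(-7\right) = -42$)
$h{\left(k \right)} = 2$ ($h{\left(k \right)} = \frac{k + k}{k + 0} = \frac{2 k}{k} = 2$)
$R h{\left(-11 \right)} - -3072 = \left(-42\right) 2 - -3072 = -84 + 3072 = 2988$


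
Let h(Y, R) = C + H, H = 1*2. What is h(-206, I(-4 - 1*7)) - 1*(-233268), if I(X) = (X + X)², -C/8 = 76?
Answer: 232662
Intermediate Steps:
C = -608 (C = -8*76 = -608)
H = 2
I(X) = 4*X² (I(X) = (2*X)² = 4*X²)
h(Y, R) = -606 (h(Y, R) = -608 + 2 = -606)
h(-206, I(-4 - 1*7)) - 1*(-233268) = -606 - 1*(-233268) = -606 + 233268 = 232662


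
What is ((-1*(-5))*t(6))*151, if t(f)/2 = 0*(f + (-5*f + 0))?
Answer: 0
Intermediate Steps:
t(f) = 0 (t(f) = 2*(0*(f + (-5*f + 0))) = 2*(0*(f - 5*f)) = 2*(0*(-4*f)) = 2*0 = 0)
((-1*(-5))*t(6))*151 = (-1*(-5)*0)*151 = (5*0)*151 = 0*151 = 0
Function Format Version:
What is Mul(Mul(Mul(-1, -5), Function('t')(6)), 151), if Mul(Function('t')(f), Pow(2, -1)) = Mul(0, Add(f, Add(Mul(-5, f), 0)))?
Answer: 0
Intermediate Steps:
Function('t')(f) = 0 (Function('t')(f) = Mul(2, Mul(0, Add(f, Add(Mul(-5, f), 0)))) = Mul(2, Mul(0, Add(f, Mul(-5, f)))) = Mul(2, Mul(0, Mul(-4, f))) = Mul(2, 0) = 0)
Mul(Mul(Mul(-1, -5), Function('t')(6)), 151) = Mul(Mul(Mul(-1, -5), 0), 151) = Mul(Mul(5, 0), 151) = Mul(0, 151) = 0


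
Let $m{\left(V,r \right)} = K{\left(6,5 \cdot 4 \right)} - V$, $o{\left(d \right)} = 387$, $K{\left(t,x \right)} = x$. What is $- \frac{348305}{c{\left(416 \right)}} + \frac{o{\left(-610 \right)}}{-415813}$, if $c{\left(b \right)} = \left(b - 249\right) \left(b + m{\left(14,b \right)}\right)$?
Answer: $- \frac{144857020403}{29304005362} \approx -4.9433$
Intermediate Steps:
$m{\left(V,r \right)} = 20 - V$ ($m{\left(V,r \right)} = 5 \cdot 4 - V = 20 - V$)
$c{\left(b \right)} = \left(-249 + b\right) \left(6 + b\right)$ ($c{\left(b \right)} = \left(b - 249\right) \left(b + \left(20 - 14\right)\right) = \left(-249 + b\right) \left(b + \left(20 - 14\right)\right) = \left(-249 + b\right) \left(b + 6\right) = \left(-249 + b\right) \left(6 + b\right)$)
$- \frac{348305}{c{\left(416 \right)}} + \frac{o{\left(-610 \right)}}{-415813} = - \frac{348305}{-1494 + 416^{2} - 101088} + \frac{387}{-415813} = - \frac{348305}{-1494 + 173056 - 101088} + 387 \left(- \frac{1}{415813}\right) = - \frac{348305}{70474} - \frac{387}{415813} = - \frac{144857020403}{29304005362}$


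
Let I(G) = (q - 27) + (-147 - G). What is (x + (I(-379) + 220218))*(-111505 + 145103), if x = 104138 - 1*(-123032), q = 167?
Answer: 15043840480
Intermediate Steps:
I(G) = -7 - G (I(G) = (167 - 27) + (-147 - G) = 140 + (-147 - G) = -7 - G)
x = 227170 (x = 104138 + 123032 = 227170)
(x + (I(-379) + 220218))*(-111505 + 145103) = (227170 + ((-7 - 1*(-379)) + 220218))*(-111505 + 145103) = (227170 + ((-7 + 379) + 220218))*33598 = (227170 + (372 + 220218))*33598 = (227170 + 220590)*33598 = 447760*33598 = 15043840480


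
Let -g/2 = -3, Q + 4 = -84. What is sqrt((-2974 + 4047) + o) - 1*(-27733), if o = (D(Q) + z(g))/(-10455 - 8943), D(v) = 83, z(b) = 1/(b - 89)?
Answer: 27733 + sqrt(77261935649061)/268339 ≈ 27766.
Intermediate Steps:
Q = -88 (Q = -4 - 84 = -88)
g = 6 (g = -2*(-3) = 6)
z(b) = 1/(-89 + b)
o = -1148/268339 (o = (83 + 1/(-89 + 6))/(-10455 - 8943) = (83 + 1/(-83))/(-19398) = (83 - 1/83)*(-1/19398) = (6888/83)*(-1/19398) = -1148/268339 ≈ -0.0042782)
sqrt((-2974 + 4047) + o) - 1*(-27733) = sqrt((-2974 + 4047) - 1148/268339) - 1*(-27733) = sqrt(1073 - 1148/268339) + 27733 = sqrt(287926599/268339) + 27733 = sqrt(77261935649061)/268339 + 27733 = 27733 + sqrt(77261935649061)/268339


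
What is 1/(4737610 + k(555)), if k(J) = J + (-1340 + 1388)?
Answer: 1/4738213 ≈ 2.1105e-7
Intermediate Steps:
k(J) = 48 + J (k(J) = J + 48 = 48 + J)
1/(4737610 + k(555)) = 1/(4737610 + (48 + 555)) = 1/(4737610 + 603) = 1/4738213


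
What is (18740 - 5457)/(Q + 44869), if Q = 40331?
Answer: 13283/85200 ≈ 0.15590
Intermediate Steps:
(18740 - 5457)/(Q + 44869) = (18740 - 5457)/(40331 + 44869) = 13283/85200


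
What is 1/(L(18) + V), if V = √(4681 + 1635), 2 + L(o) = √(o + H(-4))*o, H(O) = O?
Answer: 1/(2*(-1 + √1579 + 9*√14)) ≈ 0.0069050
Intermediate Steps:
L(o) = -2 + o*√(-4 + o) (L(o) = -2 + √(o - 4)*o = -2 + √(-4 + o)*o = -2 + o*√(-4 + o))
V = 2*√1579 (V = √6316 = 2*√1579 ≈ 79.473)
1/(L(18) + V) = 1/((-2 + 18*√(-4 + 18)) + 2*√1579) = 1/((-2 + 18*√14) + 2*√1579) = 1/(-2 + 2*√1579 + 18*√14)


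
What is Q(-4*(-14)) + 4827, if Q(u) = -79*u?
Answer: 403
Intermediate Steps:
Q(-4*(-14)) + 4827 = -(-316)*(-14) + 4827 = -79*56 + 4827 = -4424 + 4827 = 403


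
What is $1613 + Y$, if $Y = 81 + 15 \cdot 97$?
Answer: $3149$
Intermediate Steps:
$Y = 1536$ ($Y = 81 + 1455 = 1536$)
$1613 + Y = 1613 + 1536 = 3149$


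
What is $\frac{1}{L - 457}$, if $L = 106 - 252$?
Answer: $- \frac{1}{603} \approx -0.0016584$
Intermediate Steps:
$L = -146$
$\frac{1}{L - 457} = \frac{1}{-146 - 457} = \frac{1}{-603} = - \frac{1}{603}$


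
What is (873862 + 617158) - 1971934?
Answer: -480914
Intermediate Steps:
(873862 + 617158) - 1971934 = 1491020 - 1971934 = -480914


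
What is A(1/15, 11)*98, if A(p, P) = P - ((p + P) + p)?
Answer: -196/15 ≈ -13.067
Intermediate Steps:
A(p, P) = -2*p (A(p, P) = P - ((P + p) + p) = P - (P + 2*p) = P + (-P - 2*p) = -2*p)
A(1/15, 11)*98 = -2/15*98 = -196/15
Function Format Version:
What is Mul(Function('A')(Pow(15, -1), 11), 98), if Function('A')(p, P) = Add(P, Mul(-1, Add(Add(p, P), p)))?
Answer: Rational(-196, 15) ≈ -13.067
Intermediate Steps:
Function('A')(p, P) = Mul(-2, p) (Function('A')(p, P) = Add(P, Mul(-1, Add(Add(P, p), p))) = Add(P, Mul(-1, Add(P, Mul(2, p)))) = Add(P, Add(Mul(-1, P), Mul(-2, p))) = Mul(-2, p))
Mul(Function('A')(Pow(15, -1), 11), 98) = Mul(Mul(-2, Pow(15, -1)), 98) = Mul(Mul(-2, Rational(1, 15)), 98) = Mul(Rational(-2, 15), 98) = Rational(-196, 15)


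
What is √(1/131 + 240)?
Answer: √4118771/131 ≈ 15.492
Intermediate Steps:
√(1/131 + 240) = √(31441/131) = √4118771/131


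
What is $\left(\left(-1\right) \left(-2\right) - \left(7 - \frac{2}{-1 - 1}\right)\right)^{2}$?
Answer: $36$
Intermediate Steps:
$\left(\left(-1\right) \left(-2\right) - \left(7 - \frac{2}{-1 - 1}\right)\right)^{2} = \left(2 - \left(7 - \frac{2}{-2}\right)\right)^{2} = \left(2 + \left(2 \left(- \frac{1}{2}\right) - 7\right)\right)^{2} = \left(2 - 8\right)^{2} = \left(-6\right)^{2} = 36$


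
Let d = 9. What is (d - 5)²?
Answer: 16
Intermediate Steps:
(d - 5)² = (9 - 5)² = 4² = 16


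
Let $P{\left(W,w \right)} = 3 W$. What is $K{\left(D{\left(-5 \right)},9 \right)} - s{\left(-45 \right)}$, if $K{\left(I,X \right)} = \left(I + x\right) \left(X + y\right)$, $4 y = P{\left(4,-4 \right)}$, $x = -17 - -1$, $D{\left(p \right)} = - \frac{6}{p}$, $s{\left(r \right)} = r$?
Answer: $- \frac{663}{5} \approx -132.6$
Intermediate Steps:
$x = -16$ ($x = -17 + 1 = -16$)
$y = 3$ ($y = \frac{3 \cdot 4}{4} = \frac{1}{4} \cdot 12 = 3$)
$K{\left(I,X \right)} = \left(-16 + I\right) \left(3 + X\right)$ ($K{\left(I,X \right)} = \left(I - 16\right) \left(X + 3\right) = \left(-16 + I\right) \left(3 + X\right)$)
$K{\left(D{\left(-5 \right)},9 \right)} - s{\left(-45 \right)} = \left(-48 - 144 + 3 \left(- \frac{6}{-5}\right) + - \frac{6}{-5} \cdot 9\right) - -45 = \left(-48 - 144 + 3 \left(\left(-6\right) \left(- \frac{1}{5}\right)\right) + \left(-6\right) \left(- \frac{1}{5}\right) 9\right) + 45 = \left(-48 - 144 + 3 \cdot \frac{6}{5} + \frac{6}{5} \cdot 9\right) + 45 = \left(-48 - 144 + \frac{18}{5} + \frac{54}{5}\right) + 45 = - \frac{888}{5} + 45 = - \frac{663}{5}$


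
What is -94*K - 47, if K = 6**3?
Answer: -20351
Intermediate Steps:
K = 216
-94*K - 47 = -94*216 - 47 = -20304 - 47 = -20351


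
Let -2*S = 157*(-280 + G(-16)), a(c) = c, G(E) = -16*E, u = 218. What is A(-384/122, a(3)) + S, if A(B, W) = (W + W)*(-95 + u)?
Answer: 2622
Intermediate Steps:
A(B, W) = 246*W (A(B, W) = (W + W)*(-95 + 218) = (2*W)*123 = 246*W)
S = 1884 (S = -157*(-280 - 16*(-16))/2 = -157*(-280 + 256)/2 = -157*(-24)/2 = -½*(-3768) = 1884)
A(-384/122, a(3)) + S = 246*3 + 1884 = 738 + 1884 = 2622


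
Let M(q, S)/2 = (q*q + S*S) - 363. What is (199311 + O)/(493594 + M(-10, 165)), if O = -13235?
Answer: 93038/273759 ≈ 0.33985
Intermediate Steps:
M(q, S) = -726 + 2*S² + 2*q² (M(q, S) = 2*((q*q + S*S) - 363) = 2*((q² + S²) - 363) = 2*((S² + q²) - 363) = 2*(-363 + S² + q²) = -726 + 2*S² + 2*q²)
(199311 + O)/(493594 + M(-10, 165)) = (199311 - 13235)/(493594 + (-726 + 2*165² + 2*(-10)²)) = 186076/(493594 + (-726 + 2*27225 + 2*100)) = 186076/(493594 + (-726 + 54450 + 200)) = 186076/(493594 + 53924) = 186076/547518 = 186076*(1/547518) = 93038/273759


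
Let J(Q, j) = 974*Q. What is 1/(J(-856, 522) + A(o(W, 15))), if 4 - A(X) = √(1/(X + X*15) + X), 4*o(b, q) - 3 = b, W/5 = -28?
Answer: -45688952/38092706842357 + I*√2571490/190463534211785 ≈ -1.1994e-6 + 8.4194e-12*I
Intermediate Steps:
W = -140 (W = 5*(-28) = -140)
o(b, q) = ¾ + b/4
A(X) = 4 - √(X + 1/(16*X)) (A(X) = 4 - √(1/(X + X*15) + X) = 4 - √(1/(X + 15*X) + X) = 4 - √(1/(16*X) + X) = 4 - √(X + 1/(16*X)))
1/(J(-856, 522) + A(o(W, 15))) = 1/(974*(-856) + (4 - √(1/(¾ + (¼)*(-140)) + 16*(¾ + (¼)*(-140)))/4)) = 1/(-833744 + (4 - √(1/(¾ - 35) + 16*(¾ - 35))/4)) = 1/(-833744 + (4 - √(1/(-137/4) + 16*(-137/4))/4)) = 1/(-833744 + (4 - √(-4/137 - 548)/4)) = 1/(-833744 + (4 - I*√2571490/274)) = 1/(-833740 - I*√2571490/274)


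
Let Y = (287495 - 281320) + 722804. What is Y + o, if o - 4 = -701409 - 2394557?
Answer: -2366983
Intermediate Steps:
o = -3095962 (o = 4 + (-701409 - 2394557) = 4 - 3095966 = -3095962)
Y = 728979 (Y = 6175 + 722804 = 728979)
Y + o = 728979 - 3095962 = -2366983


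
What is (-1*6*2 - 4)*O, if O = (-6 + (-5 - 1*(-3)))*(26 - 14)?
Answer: 1536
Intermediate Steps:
O = -96 (O = (-6 + (-5 + 3))*12 = (-6 - 2)*12 = -8*12 = -96)
(-1*6*2 - 4)*O = (-1*6*2 - 4)*(-96) = (-6*2 - 4)*(-96) = (-12 - 4)*(-96) = -16*(-96) = 1536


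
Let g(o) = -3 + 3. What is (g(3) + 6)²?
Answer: 36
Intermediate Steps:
g(o) = 0
(g(3) + 6)² = (0 + 6)² = 6² = 36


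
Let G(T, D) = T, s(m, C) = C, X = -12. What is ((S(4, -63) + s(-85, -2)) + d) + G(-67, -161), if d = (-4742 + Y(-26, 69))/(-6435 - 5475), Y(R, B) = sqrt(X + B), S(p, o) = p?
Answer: -384704/5955 - sqrt(57)/11910 ≈ -64.603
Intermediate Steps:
Y(R, B) = sqrt(-12 + B)
d = 2371/5955 - sqrt(57)/11910 (d = (-4742 + sqrt(-12 + 69))/(-6435 - 5475) = (-4742 + sqrt(57))/(-11910) = (-4742 + sqrt(57))*(-1/11910) = 2371/5955 - sqrt(57)/11910 ≈ 0.39752)
((S(4, -63) + s(-85, -2)) + d) + G(-67, -161) = ((4 - 2) + (2371/5955 - sqrt(57)/11910)) - 67 = (2 + (2371/5955 - sqrt(57)/11910)) - 67 = (14281/5955 - sqrt(57)/11910) - 67 = -384704/5955 - sqrt(57)/11910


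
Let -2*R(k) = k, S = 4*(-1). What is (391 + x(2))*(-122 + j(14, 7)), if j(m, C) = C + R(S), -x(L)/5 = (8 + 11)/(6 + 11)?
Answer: -740376/17 ≈ -43552.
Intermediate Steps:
S = -4
x(L) = -95/17 (x(L) = -5*(8 + 11)/(6 + 11) = -95/17)
R(k) = -k/2
j(m, C) = 2 + C (j(m, C) = C - ½*(-4) = C + 2 = 2 + C)
(391 + x(2))*(-122 + j(14, 7)) = (391 - 95/17)*(-122 + (2 + 7)) = 6552*(-122 + 9)/17 = (6552/17)*(-113) = -740376/17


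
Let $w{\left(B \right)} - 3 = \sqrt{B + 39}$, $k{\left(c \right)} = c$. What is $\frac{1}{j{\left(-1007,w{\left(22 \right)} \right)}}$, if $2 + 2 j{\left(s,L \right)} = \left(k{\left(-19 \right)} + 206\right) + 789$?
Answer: $\frac{1}{487} \approx 0.0020534$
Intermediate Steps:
$w{\left(B \right)} = 3 + \sqrt{39 + B}$ ($w{\left(B \right)} = 3 + \sqrt{B + 39} = 3 + \sqrt{39 + B}$)
$j{\left(s,L \right)} = 487$ ($j{\left(s,L \right)} = -1 + \frac{\left(-19 + 206\right) + 789}{2} = -1 + \frac{187 + 789}{2} = -1 + \frac{1}{2} \cdot 976 = -1 + 488 = 487$)
$\frac{1}{j{\left(-1007,w{\left(22 \right)} \right)}} = \frac{1}{487}$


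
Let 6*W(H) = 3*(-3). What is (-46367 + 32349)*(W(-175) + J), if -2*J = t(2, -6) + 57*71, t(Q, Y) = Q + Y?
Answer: 28358414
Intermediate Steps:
W(H) = -3/2 (W(H) = (3*(-3))/6 = (1/6)*(-9) = -3/2)
J = -4043/2 (J = -((2 - 6) + 57*71)/2 = -(-4 + 4047)/2 = -1/2*4043 = -4043/2 ≈ -2021.5)
(-46367 + 32349)*(W(-175) + J) = (-46367 + 32349)*(-3/2 - 4043/2) = -14018*(-2023) = 28358414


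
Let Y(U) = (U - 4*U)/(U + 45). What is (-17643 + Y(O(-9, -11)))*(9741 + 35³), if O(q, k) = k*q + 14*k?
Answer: -929172252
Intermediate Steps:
O(q, k) = 14*k + k*q
Y(U) = -3*U/(45 + U) (Y(U) = (-3*U)/(45 + U) = -3*U/(45 + U))
(-17643 + Y(O(-9, -11)))*(9741 + 35³) = (-17643 - 3*(-11*(14 - 9))/(45 - 11*(14 - 9)))*(9741 + 35³) = (-17643 - 3*(-11*5)/(45 - 11*5))*(9741 + 42875) = (-17643 - 3*(-55)/(45 - 55))*52616 = (-17643 - 3*(-55)/(-10))*52616 = (-17643 - 3*(-55)*(-⅒))*52616 = (-17643 - 33/2)*52616 = -35319/2*52616 = -929172252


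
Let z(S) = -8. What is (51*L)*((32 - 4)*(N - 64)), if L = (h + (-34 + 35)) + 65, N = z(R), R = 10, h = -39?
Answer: -2776032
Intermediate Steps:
N = -8
L = 27 (L = (-39 + (-34 + 35)) + 65 = (-39 + 1) + 65 = -38 + 65 = 27)
(51*L)*((32 - 4)*(N - 64)) = (51*27)*((32 - 4)*(-8 - 64)) = 1377*(28*(-72)) = 1377*(-2016) = -2776032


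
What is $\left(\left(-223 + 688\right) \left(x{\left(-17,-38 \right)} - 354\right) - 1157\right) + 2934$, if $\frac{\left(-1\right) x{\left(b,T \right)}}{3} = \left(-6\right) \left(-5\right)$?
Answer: $-204683$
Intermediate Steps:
$x{\left(b,T \right)} = -90$ ($x{\left(b,T \right)} = - 3 \left(\left(-6\right) \left(-5\right)\right) = \left(-3\right) 30 = -90$)
$\left(\left(-223 + 688\right) \left(x{\left(-17,-38 \right)} - 354\right) - 1157\right) + 2934 = \left(\left(-223 + 688\right) \left(-90 - 354\right) - 1157\right) + 2934 = \left(465 \left(-444\right) - 1157\right) + 2934 = \left(-206460 - 1157\right) + 2934 = -207617 + 2934 = -204683$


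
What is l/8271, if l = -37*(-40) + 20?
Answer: 500/2757 ≈ 0.18136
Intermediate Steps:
l = 1500 (l = 1480 + 20 = 1500)
l/8271 = 1500/8271 = 1500*(1/8271) = 500/2757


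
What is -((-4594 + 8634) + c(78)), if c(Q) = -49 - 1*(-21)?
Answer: -4012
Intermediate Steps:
c(Q) = -28 (c(Q) = -49 + 21 = -28)
-((-4594 + 8634) + c(78)) = -((-4594 + 8634) - 28) = -(4040 - 28) = -1*4012 = -4012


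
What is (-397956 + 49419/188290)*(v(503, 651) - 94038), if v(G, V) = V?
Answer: 368294174292933/9910 ≈ 3.7164e+10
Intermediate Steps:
(-397956 + 49419/188290)*(v(503, 651) - 94038) = (-397956 + 49419/188290)*(651 - 94038) = (-397956 + 49419*(1/188290))*(-93387) = (-397956 + 2601/9910)*(-93387) = -3943741359/9910*(-93387) = 368294174292933/9910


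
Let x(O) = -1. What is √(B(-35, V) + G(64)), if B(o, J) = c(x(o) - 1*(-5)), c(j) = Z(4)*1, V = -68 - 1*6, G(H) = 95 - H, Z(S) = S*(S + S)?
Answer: 3*√7 ≈ 7.9373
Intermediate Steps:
Z(S) = 2*S² (Z(S) = S*(2*S) = 2*S²)
V = -74 (V = -68 - 6 = -74)
c(j) = 32 (c(j) = (2*4²)*1 = (2*16)*1 = 32*1 = 32)
B(o, J) = 32
√(B(-35, V) + G(64)) = √(32 + (95 - 1*64)) = √(32 + (95 - 64)) = √(32 + 31) = √63 = 3*√7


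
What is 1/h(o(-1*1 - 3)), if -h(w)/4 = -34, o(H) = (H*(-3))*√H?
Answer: 1/136 ≈ 0.0073529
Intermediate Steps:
o(H) = -3*H^(3/2) (o(H) = (-3*H)*√H = -3*H^(3/2))
h(w) = 136 (h(w) = -4*(-34) = 136)
1/h(o(-1*1 - 3)) = 1/136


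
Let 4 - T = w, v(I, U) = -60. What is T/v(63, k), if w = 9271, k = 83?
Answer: 3089/20 ≈ 154.45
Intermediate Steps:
T = -9267 (T = 4 - 1*9271 = 4 - 9271 = -9267)
T/v(63, k) = -9267/(-60) = -9267*(-1/60) = 3089/20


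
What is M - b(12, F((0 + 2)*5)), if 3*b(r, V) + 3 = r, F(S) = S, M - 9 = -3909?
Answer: -3903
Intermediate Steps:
M = -3900 (M = 9 - 3909 = -3900)
b(r, V) = -1 + r/3
M - b(12, F((0 + 2)*5)) = -3900 - (-1 + (⅓)*12) = -3900 - (-1 + 4) = -3900 - 1*3 = -3900 - 3 = -3903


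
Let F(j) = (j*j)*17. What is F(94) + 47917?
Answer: 198129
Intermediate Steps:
F(j) = 17*j² (F(j) = j²*17 = 17*j²)
F(94) + 47917 = 17*94² + 47917 = 17*8836 + 47917 = 150212 + 47917 = 198129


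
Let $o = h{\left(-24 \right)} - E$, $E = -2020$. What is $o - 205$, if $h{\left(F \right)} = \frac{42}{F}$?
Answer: $\frac{7253}{4} \approx 1813.3$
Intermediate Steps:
$o = \frac{8073}{4}$ ($o = \frac{42}{-24} - -2020 = 42 \left(- \frac{1}{24}\right) + 2020 = - \frac{7}{4} + 2020 = \frac{8073}{4} \approx 2018.3$)
$o - 205 = \frac{8073}{4} - 205 = \frac{7253}{4}$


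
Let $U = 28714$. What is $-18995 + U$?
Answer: $9719$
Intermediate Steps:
$-18995 + U = -18995 + 28714 = 9719$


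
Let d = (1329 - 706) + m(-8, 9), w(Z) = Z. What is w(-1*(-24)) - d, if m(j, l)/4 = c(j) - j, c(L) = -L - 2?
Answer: -655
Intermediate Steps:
c(L) = -2 - L
m(j, l) = -8 - 8*j (m(j, l) = 4*((-2 - j) - j) = 4*(-2 - 2*j) = -8 - 8*j)
d = 679 (d = (1329 - 706) + (-8 - 8*(-8)) = 623 + (-8 + 64) = 623 + 56 = 679)
w(-1*(-24)) - d = -1*(-24) - 1*679 = 24 - 679 = -655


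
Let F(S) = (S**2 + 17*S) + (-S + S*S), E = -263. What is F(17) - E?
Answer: 1113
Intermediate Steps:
F(S) = 2*S**2 + 16*S (F(S) = (S**2 + 17*S) + (-S + S**2) = (S**2 + 17*S) + (S**2 - S) = 2*S**2 + 16*S)
F(17) - E = 2*17*(8 + 17) - 1*(-263) = 2*17*25 + 263 = 850 + 263 = 1113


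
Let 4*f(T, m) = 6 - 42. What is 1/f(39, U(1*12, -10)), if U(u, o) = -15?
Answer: -⅑ ≈ -0.11111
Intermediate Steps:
f(T, m) = -9 (f(T, m) = (6 - 42)/4 = (¼)*(-36) = -9)
1/f(39, U(1*12, -10)) = 1/(-9) = -⅑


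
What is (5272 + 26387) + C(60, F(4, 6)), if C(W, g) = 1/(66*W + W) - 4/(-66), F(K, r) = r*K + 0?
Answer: 466654557/14740 ≈ 31659.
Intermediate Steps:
F(K, r) = K*r (F(K, r) = K*r + 0 = K*r)
C(W, g) = 2/33 + 1/(67*W) (C(W, g) = 1/(67*W) - 4*(-1/66) = 1*(1/(67*W)) + 2/33 = 1/(67*W) + 2/33 = 2/33 + 1/(67*W))
(5272 + 26387) + C(60, F(4, 6)) = (5272 + 26387) + (1/2211)*(33 + 134*60)/60 = 31659 + (1/2211)*(1/60)*(33 + 8040) = 31659 + (1/2211)*(1/60)*8073 = 31659 + 897/14740 = 466654557/14740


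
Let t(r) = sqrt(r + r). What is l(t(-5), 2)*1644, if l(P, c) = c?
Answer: 3288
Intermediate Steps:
t(r) = sqrt(2)*sqrt(r) (t(r) = sqrt(2*r) = sqrt(2)*sqrt(r))
l(t(-5), 2)*1644 = 2*1644 = 3288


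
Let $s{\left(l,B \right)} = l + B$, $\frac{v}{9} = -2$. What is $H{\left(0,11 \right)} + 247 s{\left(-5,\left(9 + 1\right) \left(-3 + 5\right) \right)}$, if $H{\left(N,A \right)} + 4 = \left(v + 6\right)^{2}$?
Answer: $3845$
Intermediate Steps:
$v = -18$ ($v = 9 \left(-2\right) = -18$)
$H{\left(N,A \right)} = 140$ ($H{\left(N,A \right)} = -4 + \left(-18 + 6\right)^{2} = -4 + \left(-12\right)^{2} = -4 + 144 = 140$)
$s{\left(l,B \right)} = B + l$
$H{\left(0,11 \right)} + 247 s{\left(-5,\left(9 + 1\right) \left(-3 + 5\right) \right)} = 140 + 247 \left(\left(9 + 1\right) \left(-3 + 5\right) - 5\right) = 140 + 247 \left(10 \cdot 2 - 5\right) = 140 + 247 \left(20 - 5\right) = 140 + 247 \cdot 15 = 140 + 3705 = 3845$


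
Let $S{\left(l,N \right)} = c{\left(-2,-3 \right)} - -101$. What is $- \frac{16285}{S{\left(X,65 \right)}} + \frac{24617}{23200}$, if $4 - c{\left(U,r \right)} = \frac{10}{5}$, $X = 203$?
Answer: $- \frac{375276449}{2389600} \approx -157.05$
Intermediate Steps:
$c{\left(U,r \right)} = 2$ ($c{\left(U,r \right)} = 4 - \frac{10}{5} = 4 - 10 \cdot \frac{1}{5} = 4 - 2 = 2$)
$S{\left(l,N \right)} = 103$ ($S{\left(l,N \right)} = 2 - -101 = 2 + 101 = 103$)
$- \frac{16285}{S{\left(X,65 \right)}} + \frac{24617}{23200} = - \frac{16285}{103} + \frac{24617}{23200} = - \frac{375276449}{2389600}$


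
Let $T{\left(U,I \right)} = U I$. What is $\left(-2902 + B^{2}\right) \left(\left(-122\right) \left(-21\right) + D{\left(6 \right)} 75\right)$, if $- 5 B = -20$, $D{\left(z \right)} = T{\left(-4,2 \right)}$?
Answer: $-5662332$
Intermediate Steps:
$T{\left(U,I \right)} = I U$
$D{\left(z \right)} = -8$ ($D{\left(z \right)} = 2 \left(-4\right) = -8$)
$B = 4$ ($B = \left(- \frac{1}{5}\right) \left(-20\right) = 4$)
$\left(-2902 + B^{2}\right) \left(\left(-122\right) \left(-21\right) + D{\left(6 \right)} 75\right) = \left(-2902 + 4^{2}\right) \left(\left(-122\right) \left(-21\right) - 600\right) = \left(-2902 + 16\right) \left(2562 - 600\right) = \left(-2886\right) 1962 = -5662332$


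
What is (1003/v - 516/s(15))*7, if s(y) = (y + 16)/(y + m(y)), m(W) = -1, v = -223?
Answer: -11494315/6913 ≈ -1662.7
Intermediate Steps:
s(y) = (16 + y)/(-1 + y) (s(y) = (y + 16)/(y - 1) = (16 + y)/(-1 + y))
(1003/v - 516/s(15))*7 = (1003/(-223) - 516*(-1 + 15)/(16 + 15))*7 = (1003*(-1/223) - 516/(31/14))*7 = (-1003/223 - 516/((1/14)*31))*7 = (-1003/223 - 516/31/14)*7 = (-1003/223 - 516*14/31)*7 = (-1003/223 - 7224/31)*7 = -1642045/6913*7 = -11494315/6913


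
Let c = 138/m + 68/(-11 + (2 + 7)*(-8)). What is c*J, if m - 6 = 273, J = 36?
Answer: -30072/2573 ≈ -11.688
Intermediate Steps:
m = 279 (m = 6 + 273 = 279)
c = -2506/7719 (c = 138/279 + 68/(-11 + (2 + 7)*(-8)) = 138*(1/279) + 68/(-11 + 9*(-8)) = 46/93 + 68/(-11 - 72) = 46/93 + 68/(-83) = 46/93 + 68*(-1/83) = 46/93 - 68/83 = -2506/7719 ≈ -0.32465)
c*J = -2506/7719*36 = -30072/2573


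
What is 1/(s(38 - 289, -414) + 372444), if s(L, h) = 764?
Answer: 1/373208 ≈ 2.6795e-6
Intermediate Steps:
1/(s(38 - 289, -414) + 372444) = 1/(764 + 372444) = 1/373208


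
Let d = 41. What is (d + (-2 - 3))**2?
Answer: 1296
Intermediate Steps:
(d + (-2 - 3))**2 = (41 + (-2 - 3))**2 = (41 - 5)**2 = 36**2 = 1296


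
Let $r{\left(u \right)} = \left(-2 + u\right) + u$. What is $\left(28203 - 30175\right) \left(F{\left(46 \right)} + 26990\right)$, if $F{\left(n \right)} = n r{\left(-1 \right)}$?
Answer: $-52861432$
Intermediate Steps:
$r{\left(u \right)} = -2 + 2 u$
$F{\left(n \right)} = - 4 n$ ($F{\left(n \right)} = n \left(-2 + 2 \left(-1\right)\right) = n \left(-2 - 2\right) = n \left(-4\right) = - 4 n$)
$\left(28203 - 30175\right) \left(F{\left(46 \right)} + 26990\right) = \left(28203 - 30175\right) \left(\left(-4\right) 46 + 26990\right) = - 1972 \left(-184 + 26990\right) = \left(-1972\right) 26806 = -52861432$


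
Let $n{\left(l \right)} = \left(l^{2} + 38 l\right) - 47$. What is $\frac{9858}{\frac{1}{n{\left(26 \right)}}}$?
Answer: $15940386$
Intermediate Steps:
$n{\left(l \right)} = -47 + l^{2} + 38 l$
$\frac{9858}{\frac{1}{n{\left(26 \right)}}} = \frac{9858}{\frac{1}{-47 + 26^{2} + 38 \cdot 26}} = \frac{9858}{\frac{1}{-47 + 676 + 988}} = \frac{9858}{\frac{1}{1617}} = 9858 \frac{1}{\frac{1}{1617}} = 9858 \cdot 1617 = 15940386$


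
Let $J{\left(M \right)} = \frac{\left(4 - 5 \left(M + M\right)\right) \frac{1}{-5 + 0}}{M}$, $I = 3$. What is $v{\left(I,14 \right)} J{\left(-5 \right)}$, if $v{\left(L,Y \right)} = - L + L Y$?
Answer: $\frac{2106}{25} \approx 84.24$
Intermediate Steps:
$J{\left(M \right)} = \frac{- \frac{4}{5} + 2 M}{M}$ ($J{\left(M \right)} = \frac{\left(4 - 5 \cdot 2 M\right) \frac{1}{-5}}{M} = \frac{\left(4 - 10 M\right) \left(- \frac{1}{5}\right)}{M} = \frac{- \frac{4}{5} + 2 M}{M}$)
$v{\left(I,14 \right)} J{\left(-5 \right)} = 3 \left(-1 + 14\right) \left(2 - \frac{4}{5 \left(-5\right)}\right) = 3 \cdot 13 \left(2 - - \frac{4}{25}\right) = 39 \left(2 + \frac{4}{25}\right) = 39 \cdot \frac{54}{25} = \frac{2106}{25}$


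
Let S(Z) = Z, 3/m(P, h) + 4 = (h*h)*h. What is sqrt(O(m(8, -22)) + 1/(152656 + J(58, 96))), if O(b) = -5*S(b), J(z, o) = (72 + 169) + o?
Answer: sqrt(939326786431373)/814840718 ≈ 0.037613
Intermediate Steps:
m(P, h) = 3/(-4 + h**3) (m(P, h) = 3/(-4 + (h*h)*h) = 3/(-4 + h**2*h) = 3/(-4 + h**3))
J(z, o) = 241 + o
O(b) = -5*b
sqrt(O(m(8, -22)) + 1/(152656 + J(58, 96))) = sqrt(-15/(-4 + (-22)**3) + 1/(152656 + (241 + 96))) = sqrt(-15/(-4 - 10648) + 1/(152656 + 337)) = sqrt(-15/(-10652) + 1/152993) = sqrt(-15*(-1)/10652 + 1/152993) = sqrt(-5*(-3/10652) + 1/152993) = sqrt(15/10652 + 1/152993) = sqrt(2305547/1629681436) = sqrt(939326786431373)/814840718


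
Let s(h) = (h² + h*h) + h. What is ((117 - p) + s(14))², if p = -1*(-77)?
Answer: 198916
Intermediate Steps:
p = 77
s(h) = h + 2*h² (s(h) = (h² + h²) + h = 2*h² + h = h + 2*h²)
((117 - p) + s(14))² = ((117 - 1*77) + 14*(1 + 2*14))² = ((117 - 77) + 14*(1 + 28))² = (40 + 14*29)² = (40 + 406)² = 446² = 198916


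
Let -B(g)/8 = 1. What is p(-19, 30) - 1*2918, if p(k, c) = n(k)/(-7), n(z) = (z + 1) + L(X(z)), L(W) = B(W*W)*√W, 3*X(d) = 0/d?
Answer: -20408/7 ≈ -2915.4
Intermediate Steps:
B(g) = -8 (B(g) = -8*1 = -8)
X(d) = 0 (X(d) = (0/d)/3 = (⅓)*0 = 0)
L(W) = -8*√W
n(z) = 1 + z (n(z) = (z + 1) - 8*√0 = (1 + z) - 8*0 = (1 + z) + 0 = 1 + z)
p(k, c) = -⅐ - k/7 (p(k, c) = (1 + k)/(-7) = (1 + k)*(-⅐) = -⅐ - k/7)
p(-19, 30) - 1*2918 = (-⅐ - ⅐*(-19)) - 1*2918 = (-⅐ + 19/7) - 2918 = 18/7 - 2918 = -20408/7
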